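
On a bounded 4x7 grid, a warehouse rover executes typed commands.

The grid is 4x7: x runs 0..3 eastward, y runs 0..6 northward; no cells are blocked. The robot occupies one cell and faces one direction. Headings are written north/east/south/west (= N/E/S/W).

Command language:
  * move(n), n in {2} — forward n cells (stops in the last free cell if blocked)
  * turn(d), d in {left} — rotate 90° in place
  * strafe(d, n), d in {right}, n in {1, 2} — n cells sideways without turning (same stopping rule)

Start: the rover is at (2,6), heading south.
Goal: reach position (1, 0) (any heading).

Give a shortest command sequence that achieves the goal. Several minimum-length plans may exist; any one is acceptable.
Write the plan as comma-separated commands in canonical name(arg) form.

initial: at (2,6), heading south
step 1 (move(2)): at (2,4), heading south
step 2 (move(2)): at (2,2), heading south
step 3 (move(2)): at (2,0), heading south
step 4 (strafe(right, 1)): at (1,0), heading south
minimal: 4 command(s), checked below 4.

move(2), move(2), move(2), strafe(right, 1)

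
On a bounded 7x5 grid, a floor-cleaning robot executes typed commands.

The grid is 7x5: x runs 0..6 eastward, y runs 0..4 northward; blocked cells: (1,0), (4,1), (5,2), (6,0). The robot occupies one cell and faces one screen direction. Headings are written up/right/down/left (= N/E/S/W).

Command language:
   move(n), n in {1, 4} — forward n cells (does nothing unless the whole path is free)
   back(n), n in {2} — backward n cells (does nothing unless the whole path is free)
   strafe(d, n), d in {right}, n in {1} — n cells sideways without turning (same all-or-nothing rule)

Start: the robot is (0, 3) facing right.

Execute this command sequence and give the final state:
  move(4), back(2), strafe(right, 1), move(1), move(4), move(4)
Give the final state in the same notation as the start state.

(3, 2) facing right

t0: (0, 3) facing right
t=1 move(4) ⇒ (4, 3) facing right
t=2 back(2) ⇒ (2, 3) facing right
t=3 strafe(right, 1) ⇒ (2, 2) facing right
t=4 move(1) ⇒ (3, 2) facing right
t=5 move(4) ⇒ (3, 2) facing right
t=6 move(4) ⇒ (3, 2) facing right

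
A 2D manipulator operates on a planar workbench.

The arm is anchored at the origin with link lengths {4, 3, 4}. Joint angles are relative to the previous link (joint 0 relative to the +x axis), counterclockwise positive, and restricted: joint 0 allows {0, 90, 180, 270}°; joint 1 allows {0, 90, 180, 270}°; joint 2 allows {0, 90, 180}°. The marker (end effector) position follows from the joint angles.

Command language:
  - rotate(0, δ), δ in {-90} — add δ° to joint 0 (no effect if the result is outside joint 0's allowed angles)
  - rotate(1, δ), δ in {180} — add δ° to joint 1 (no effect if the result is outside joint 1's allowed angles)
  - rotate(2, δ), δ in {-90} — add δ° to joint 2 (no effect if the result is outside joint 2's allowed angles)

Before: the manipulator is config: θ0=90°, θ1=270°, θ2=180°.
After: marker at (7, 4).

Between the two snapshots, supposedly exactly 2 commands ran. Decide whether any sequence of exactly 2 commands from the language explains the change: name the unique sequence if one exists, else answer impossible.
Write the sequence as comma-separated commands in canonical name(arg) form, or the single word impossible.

rotate(2, -90), rotate(2, -90)

start: config: θ0=90°, θ1=270°, θ2=180°
t=1 rotate(2, -90) ⇒ config: θ0=90°, θ1=270°, θ2=90°
t=2 rotate(2, -90) ⇒ config: θ0=90°, θ1=270°, θ2=0°
no rival 2-sequence matches.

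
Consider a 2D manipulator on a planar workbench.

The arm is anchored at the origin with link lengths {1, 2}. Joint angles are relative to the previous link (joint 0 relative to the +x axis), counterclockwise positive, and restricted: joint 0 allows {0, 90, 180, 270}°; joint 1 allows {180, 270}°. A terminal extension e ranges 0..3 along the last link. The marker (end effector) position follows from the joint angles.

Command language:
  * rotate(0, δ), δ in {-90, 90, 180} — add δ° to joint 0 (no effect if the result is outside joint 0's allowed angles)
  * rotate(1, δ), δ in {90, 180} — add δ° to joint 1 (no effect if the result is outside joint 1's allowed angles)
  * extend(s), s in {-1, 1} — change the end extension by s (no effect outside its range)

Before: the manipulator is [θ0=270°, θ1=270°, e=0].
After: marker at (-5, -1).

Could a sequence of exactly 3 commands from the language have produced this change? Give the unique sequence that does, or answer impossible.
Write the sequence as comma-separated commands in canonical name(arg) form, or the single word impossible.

extend(1), extend(1), extend(1)

from: [θ0=270°, θ1=270°, e=0]
1. extend(1) → [θ0=270°, θ1=270°, e=1]
2. extend(1) → [θ0=270°, θ1=270°, e=2]
3. extend(1) → [θ0=270°, θ1=270°, e=3]
all 343 alternatives checked — unique.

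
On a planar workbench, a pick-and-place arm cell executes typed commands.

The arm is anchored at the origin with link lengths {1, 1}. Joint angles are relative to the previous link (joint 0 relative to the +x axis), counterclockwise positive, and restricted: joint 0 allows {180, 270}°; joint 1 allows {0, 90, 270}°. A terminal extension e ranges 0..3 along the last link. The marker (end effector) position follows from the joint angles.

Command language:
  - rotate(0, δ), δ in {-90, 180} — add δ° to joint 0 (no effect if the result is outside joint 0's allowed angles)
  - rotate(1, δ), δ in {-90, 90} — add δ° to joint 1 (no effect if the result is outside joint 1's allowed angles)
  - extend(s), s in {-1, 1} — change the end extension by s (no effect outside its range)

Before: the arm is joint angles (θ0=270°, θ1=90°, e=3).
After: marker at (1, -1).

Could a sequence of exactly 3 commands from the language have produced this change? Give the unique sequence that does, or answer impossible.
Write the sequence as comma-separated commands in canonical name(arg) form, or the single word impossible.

extend(-1), extend(-1), extend(-1)

from: joint angles (θ0=270°, θ1=90°, e=3)
[1] after extend(-1): joint angles (θ0=270°, θ1=90°, e=2)
[2] after extend(-1): joint angles (θ0=270°, θ1=90°, e=1)
[3] after extend(-1): joint angles (θ0=270°, θ1=90°, e=0)
no other 3-command option fits: unique.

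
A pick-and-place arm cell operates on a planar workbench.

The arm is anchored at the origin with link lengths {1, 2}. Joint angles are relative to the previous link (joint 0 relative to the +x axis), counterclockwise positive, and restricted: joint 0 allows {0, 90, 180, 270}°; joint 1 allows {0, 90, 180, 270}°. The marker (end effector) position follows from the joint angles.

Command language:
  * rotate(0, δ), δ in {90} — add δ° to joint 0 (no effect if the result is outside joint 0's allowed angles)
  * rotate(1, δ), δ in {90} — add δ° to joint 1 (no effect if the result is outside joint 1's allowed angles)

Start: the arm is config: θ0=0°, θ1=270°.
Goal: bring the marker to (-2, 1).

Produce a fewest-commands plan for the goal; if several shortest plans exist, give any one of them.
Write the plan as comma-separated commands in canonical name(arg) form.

initial: config: θ0=0°, θ1=270°
1. rotate(0, 90) → config: θ0=90°, θ1=270°
2. rotate(1, 90) → config: θ0=90°, θ1=0°
3. rotate(1, 90) → config: θ0=90°, θ1=90°
shorter routes all fall short; 3 is best.

rotate(0, 90), rotate(1, 90), rotate(1, 90)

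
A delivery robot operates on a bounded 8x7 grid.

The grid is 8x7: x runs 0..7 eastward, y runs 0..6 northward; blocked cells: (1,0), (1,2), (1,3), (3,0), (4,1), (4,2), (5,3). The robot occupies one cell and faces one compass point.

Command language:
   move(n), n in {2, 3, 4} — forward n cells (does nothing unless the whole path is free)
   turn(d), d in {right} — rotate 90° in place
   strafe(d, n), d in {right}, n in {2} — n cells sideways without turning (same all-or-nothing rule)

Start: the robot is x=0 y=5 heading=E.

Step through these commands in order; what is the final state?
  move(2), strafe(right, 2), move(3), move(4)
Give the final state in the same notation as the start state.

x=2 y=3 heading=E

begin: x=0 y=5 heading=E
[1] after move(2): x=2 y=5 heading=E
[2] after strafe(right, 2): x=2 y=3 heading=E
[3] after move(3): x=2 y=3 heading=E
[4] after move(4): x=2 y=3 heading=E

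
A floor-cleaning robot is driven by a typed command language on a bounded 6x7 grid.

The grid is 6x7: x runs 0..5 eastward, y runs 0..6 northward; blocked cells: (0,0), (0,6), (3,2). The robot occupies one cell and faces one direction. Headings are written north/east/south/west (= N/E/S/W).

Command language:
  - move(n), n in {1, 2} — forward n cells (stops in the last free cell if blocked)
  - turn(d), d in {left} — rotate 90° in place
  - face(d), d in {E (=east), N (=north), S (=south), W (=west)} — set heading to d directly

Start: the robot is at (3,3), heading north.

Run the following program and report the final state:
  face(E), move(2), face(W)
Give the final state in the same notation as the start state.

at (5,3), heading west

initial: at (3,3), heading north
t=1 face(E) ⇒ at (3,3), heading east
t=2 move(2) ⇒ at (5,3), heading east
t=3 face(W) ⇒ at (5,3), heading west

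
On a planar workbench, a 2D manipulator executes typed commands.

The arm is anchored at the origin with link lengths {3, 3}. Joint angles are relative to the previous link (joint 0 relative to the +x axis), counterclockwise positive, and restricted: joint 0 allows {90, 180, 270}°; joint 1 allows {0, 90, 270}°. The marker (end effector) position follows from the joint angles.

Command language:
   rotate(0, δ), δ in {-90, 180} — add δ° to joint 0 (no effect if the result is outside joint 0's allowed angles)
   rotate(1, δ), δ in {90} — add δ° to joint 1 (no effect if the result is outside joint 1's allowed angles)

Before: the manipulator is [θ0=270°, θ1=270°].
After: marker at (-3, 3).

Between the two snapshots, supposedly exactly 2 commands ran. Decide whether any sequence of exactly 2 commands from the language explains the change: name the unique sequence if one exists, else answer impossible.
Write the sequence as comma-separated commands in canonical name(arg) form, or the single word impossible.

key: order matters: swapping rotate(0, -90) and rotate(0, 180) lands elsewhere
start: [θ0=270°, θ1=270°]
step 1 (rotate(0, -90)): [θ0=180°, θ1=270°]
step 2 (rotate(0, 180)): [θ0=180°, θ1=270°]
uniquely the one of 9 2-step routes that fits.

rotate(0, -90), rotate(0, 180)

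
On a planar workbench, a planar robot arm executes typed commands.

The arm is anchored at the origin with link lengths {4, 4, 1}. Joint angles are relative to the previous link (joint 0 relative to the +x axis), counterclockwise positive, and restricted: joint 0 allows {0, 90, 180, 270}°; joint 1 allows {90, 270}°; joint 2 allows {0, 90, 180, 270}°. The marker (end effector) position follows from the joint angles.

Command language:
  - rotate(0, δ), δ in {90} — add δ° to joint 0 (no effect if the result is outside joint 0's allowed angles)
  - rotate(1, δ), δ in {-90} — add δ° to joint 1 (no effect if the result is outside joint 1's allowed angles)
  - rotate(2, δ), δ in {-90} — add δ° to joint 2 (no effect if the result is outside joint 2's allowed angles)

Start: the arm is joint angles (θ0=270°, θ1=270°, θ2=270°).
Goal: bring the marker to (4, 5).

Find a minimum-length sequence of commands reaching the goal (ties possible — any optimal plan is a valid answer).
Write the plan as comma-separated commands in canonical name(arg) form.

from: joint angles (θ0=270°, θ1=270°, θ2=270°)
[1] after rotate(0, 90): joint angles (θ0=0°, θ1=270°, θ2=270°)
[2] after rotate(0, 90): joint angles (θ0=90°, θ1=270°, θ2=270°)
[3] after rotate(2, -90): joint angles (θ0=90°, θ1=270°, θ2=180°)
[4] after rotate(2, -90): joint angles (θ0=90°, θ1=270°, θ2=90°)
nothing shorter than 4 reaches the goal.

rotate(0, 90), rotate(0, 90), rotate(2, -90), rotate(2, -90)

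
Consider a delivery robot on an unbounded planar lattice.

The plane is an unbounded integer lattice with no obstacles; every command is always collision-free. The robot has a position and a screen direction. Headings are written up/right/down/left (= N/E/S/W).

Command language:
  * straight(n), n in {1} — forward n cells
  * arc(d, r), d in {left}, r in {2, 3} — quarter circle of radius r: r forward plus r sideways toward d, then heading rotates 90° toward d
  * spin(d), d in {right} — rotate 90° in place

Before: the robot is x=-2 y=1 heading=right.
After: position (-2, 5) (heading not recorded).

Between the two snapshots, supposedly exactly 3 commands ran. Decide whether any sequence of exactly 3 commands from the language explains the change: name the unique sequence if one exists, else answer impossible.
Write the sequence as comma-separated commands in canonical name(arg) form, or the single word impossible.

arc(left, 2), arc(left, 2), spin(right)

key: order matters: swapping arc(left, 2) and spin(right) lands elsewhere
begin: x=-2 y=1 heading=right
[1] after arc(left, 2): x=0 y=3 heading=up
[2] after arc(left, 2): x=-2 y=5 heading=left
[3] after spin(right): x=-2 y=5 heading=up
no other 3-command option fits: unique.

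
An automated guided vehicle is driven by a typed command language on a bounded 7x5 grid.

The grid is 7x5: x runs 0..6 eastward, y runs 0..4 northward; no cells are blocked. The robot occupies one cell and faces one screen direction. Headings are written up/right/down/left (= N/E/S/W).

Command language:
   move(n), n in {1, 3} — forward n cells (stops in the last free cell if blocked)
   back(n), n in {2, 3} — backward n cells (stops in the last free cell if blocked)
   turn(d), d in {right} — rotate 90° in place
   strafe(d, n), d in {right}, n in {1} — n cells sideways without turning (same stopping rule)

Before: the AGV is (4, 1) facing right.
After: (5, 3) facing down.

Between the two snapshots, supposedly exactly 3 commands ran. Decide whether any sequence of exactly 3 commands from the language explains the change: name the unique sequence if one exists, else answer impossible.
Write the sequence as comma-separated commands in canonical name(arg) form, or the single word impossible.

move(1), turn(right), back(2)

key: running back(2) before move(1) would end elsewhere — order is forced
t0: (4, 1) facing right
1. move(1) → (5, 1) facing right
2. turn(right) → (5, 1) facing down
3. back(2) → (5, 3) facing down
no rival 3-sequence matches.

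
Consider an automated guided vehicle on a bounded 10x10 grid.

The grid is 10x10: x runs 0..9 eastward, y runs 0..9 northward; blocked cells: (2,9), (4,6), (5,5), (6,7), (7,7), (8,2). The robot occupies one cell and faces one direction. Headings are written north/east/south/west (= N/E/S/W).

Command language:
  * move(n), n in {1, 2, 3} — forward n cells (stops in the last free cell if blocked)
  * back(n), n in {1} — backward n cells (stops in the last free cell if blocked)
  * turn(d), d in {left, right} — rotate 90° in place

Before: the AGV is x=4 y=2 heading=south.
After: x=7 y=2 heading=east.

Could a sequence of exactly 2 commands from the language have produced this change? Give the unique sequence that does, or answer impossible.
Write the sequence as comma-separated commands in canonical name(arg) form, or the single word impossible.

key: cell and facing (now E) both changed — the 2 commands mix motion and turning
begin: x=4 y=2 heading=south
[1] after turn(left): x=4 y=2 heading=east
[2] after move(3): x=7 y=2 heading=east
no rival 2-sequence matches.

turn(left), move(3)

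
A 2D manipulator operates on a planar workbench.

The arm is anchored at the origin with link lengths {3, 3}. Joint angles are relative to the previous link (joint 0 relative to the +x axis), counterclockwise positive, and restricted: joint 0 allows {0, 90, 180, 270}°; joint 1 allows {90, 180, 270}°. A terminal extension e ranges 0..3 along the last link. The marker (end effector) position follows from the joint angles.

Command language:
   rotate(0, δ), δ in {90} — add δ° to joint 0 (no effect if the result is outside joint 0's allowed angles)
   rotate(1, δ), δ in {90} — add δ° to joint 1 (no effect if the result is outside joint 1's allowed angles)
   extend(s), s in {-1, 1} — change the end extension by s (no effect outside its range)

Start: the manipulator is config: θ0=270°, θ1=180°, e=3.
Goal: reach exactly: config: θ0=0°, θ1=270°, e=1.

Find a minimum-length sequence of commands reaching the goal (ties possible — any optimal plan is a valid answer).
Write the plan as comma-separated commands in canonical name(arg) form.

extend(-1), extend(-1), rotate(1, 90), rotate(0, 90)

from: config: θ0=270°, θ1=180°, e=3
t=1 extend(-1) ⇒ config: θ0=270°, θ1=180°, e=2
t=2 extend(-1) ⇒ config: θ0=270°, θ1=180°, e=1
t=3 rotate(1, 90) ⇒ config: θ0=270°, θ1=270°, e=1
t=4 rotate(0, 90) ⇒ config: θ0=0°, θ1=270°, e=1
no 3-step plan works, so 4 is optimal.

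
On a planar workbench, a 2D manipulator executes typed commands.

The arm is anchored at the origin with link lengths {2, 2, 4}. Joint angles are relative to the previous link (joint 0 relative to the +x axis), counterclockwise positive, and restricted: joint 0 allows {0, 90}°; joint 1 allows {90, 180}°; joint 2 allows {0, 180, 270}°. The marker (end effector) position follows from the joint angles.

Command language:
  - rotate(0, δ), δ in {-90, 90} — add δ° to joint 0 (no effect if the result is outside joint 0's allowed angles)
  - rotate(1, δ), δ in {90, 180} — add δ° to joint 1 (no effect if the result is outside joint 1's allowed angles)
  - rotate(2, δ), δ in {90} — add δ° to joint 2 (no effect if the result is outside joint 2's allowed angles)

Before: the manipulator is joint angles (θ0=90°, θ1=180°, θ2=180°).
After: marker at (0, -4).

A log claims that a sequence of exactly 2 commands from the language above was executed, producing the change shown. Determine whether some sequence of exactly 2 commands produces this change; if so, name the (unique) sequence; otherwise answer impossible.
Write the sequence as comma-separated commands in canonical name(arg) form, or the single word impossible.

begin: joint angles (θ0=90°, θ1=180°, θ2=180°)
[1] after rotate(2, 90): joint angles (θ0=90°, θ1=180°, θ2=270°)
[2] after rotate(2, 90): joint angles (θ0=90°, θ1=180°, θ2=0°)
uniquely the one of 25 2-step routes that fits.

rotate(2, 90), rotate(2, 90)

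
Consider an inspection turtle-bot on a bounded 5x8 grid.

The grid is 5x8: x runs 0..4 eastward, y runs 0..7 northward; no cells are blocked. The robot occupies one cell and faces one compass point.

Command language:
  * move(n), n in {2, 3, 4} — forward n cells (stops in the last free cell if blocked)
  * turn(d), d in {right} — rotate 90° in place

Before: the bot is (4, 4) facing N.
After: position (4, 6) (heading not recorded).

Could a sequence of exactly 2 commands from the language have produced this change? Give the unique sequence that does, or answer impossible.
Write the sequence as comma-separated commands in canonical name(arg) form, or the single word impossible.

key: order matters: swapping move(2) and turn(right) lands elsewhere
t0: (4, 4) facing N
1. move(2) → (4, 6) facing N
2. turn(right) → (4, 6) facing E
uniquely the one of 16 2-step routes that fits.

move(2), turn(right)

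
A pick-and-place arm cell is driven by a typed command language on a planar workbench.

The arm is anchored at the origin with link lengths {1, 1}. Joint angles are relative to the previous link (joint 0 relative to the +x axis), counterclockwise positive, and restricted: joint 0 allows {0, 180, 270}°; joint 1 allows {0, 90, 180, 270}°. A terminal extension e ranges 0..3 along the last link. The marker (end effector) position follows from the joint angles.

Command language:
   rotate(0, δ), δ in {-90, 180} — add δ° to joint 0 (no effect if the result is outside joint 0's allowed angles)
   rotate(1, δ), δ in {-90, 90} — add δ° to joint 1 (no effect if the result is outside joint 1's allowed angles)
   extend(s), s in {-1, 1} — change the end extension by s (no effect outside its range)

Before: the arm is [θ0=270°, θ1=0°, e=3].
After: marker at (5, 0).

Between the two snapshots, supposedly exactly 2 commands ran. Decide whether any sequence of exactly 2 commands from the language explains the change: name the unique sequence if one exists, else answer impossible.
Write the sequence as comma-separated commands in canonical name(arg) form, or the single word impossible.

key: order matters: swapping rotate(0, -90) and rotate(0, 180) lands elsewhere
begin: [θ0=270°, θ1=0°, e=3]
t=1 rotate(0, -90) ⇒ [θ0=180°, θ1=0°, e=3]
t=2 rotate(0, 180) ⇒ [θ0=0°, θ1=0°, e=3]
no rival 2-sequence matches.

rotate(0, -90), rotate(0, 180)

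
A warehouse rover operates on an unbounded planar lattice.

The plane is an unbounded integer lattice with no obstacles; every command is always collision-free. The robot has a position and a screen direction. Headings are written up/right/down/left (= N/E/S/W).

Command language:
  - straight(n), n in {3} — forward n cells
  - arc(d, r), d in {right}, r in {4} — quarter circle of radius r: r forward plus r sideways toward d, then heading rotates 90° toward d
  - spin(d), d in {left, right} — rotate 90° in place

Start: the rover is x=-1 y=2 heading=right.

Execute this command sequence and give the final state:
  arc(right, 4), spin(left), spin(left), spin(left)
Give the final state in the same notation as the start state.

x=3 y=-2 heading=left

start: x=-1 y=2 heading=right
t=1 arc(right, 4) ⇒ x=3 y=-2 heading=down
t=2 spin(left) ⇒ x=3 y=-2 heading=right
t=3 spin(left) ⇒ x=3 y=-2 heading=up
t=4 spin(left) ⇒ x=3 y=-2 heading=left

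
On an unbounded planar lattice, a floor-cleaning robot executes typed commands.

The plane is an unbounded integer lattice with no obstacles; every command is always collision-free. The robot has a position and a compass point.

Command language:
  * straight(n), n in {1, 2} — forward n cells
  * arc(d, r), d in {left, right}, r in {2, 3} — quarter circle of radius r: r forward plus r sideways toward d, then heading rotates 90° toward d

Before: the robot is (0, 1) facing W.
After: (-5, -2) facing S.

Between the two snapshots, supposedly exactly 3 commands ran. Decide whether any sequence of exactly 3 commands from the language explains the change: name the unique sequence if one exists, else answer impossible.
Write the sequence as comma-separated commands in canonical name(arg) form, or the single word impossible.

key: order matters: swapping straight(1) and arc(left, 3) lands elsewhere
start: (0, 1) facing W
t=1 straight(1) ⇒ (-1, 1) facing W
t=2 straight(1) ⇒ (-2, 1) facing W
t=3 arc(left, 3) ⇒ (-5, -2) facing S
no other 3-command option fits: unique.

straight(1), straight(1), arc(left, 3)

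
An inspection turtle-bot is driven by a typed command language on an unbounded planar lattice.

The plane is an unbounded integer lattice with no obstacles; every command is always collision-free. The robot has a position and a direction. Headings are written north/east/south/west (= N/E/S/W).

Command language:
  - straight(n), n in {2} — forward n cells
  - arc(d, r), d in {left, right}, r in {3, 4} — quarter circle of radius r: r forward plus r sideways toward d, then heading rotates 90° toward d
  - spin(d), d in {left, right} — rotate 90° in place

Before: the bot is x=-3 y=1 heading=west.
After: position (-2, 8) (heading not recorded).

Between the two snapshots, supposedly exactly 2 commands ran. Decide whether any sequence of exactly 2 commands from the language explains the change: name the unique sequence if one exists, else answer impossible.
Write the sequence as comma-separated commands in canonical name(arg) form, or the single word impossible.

arc(right, 3), arc(right, 4)

key: order matters: swapping arc(right, 3) and arc(right, 4) lands elsewhere
from: x=-3 y=1 heading=west
step 1 (arc(right, 3)): x=-6 y=4 heading=north
step 2 (arc(right, 4)): x=-2 y=8 heading=east
no rival 2-sequence matches.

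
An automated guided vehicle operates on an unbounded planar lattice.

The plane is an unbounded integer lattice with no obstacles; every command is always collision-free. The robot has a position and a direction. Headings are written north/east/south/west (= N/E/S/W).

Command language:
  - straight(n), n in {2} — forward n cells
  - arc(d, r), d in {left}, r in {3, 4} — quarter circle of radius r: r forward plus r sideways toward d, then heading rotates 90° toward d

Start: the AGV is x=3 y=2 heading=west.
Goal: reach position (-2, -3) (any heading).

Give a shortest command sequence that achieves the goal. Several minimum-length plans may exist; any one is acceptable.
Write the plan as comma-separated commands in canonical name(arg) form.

straight(2), arc(left, 3), straight(2)

t0: x=3 y=2 heading=west
t=1 straight(2) ⇒ x=1 y=2 heading=west
t=2 arc(left, 3) ⇒ x=-2 y=-1 heading=south
t=3 straight(2) ⇒ x=-2 y=-3 heading=south
minimal: 3 command(s), checked below 3.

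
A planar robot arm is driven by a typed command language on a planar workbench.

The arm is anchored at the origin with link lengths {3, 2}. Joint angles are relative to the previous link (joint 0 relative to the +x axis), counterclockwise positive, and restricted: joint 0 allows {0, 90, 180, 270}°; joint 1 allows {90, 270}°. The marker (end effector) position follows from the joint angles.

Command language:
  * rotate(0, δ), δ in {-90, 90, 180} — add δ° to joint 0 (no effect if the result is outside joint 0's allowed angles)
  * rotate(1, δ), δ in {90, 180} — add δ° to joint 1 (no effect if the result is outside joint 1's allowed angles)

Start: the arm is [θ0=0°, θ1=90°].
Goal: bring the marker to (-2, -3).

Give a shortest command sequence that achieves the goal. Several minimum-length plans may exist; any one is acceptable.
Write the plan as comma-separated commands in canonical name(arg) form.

t0: [θ0=0°, θ1=90°]
1. rotate(1, 180) → [θ0=0°, θ1=270°]
2. rotate(0, -90) → [θ0=270°, θ1=270°]
minimal: 2 command(s), checked below 2.

rotate(1, 180), rotate(0, -90)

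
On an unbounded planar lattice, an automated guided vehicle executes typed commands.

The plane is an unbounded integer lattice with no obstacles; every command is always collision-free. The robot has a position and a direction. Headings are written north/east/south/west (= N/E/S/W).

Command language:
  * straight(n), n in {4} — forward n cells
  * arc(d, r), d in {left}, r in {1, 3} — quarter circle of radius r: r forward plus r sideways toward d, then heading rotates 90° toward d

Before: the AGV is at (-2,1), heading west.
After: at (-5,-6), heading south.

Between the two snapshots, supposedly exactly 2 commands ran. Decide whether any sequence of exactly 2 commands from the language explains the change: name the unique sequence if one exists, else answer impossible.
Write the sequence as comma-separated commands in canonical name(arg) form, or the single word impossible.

arc(left, 3), straight(4)

key: cell and facing (now S) both changed — the 2 commands mix motion and turning
begin: at (-2,1), heading west
t=1 arc(left, 3) ⇒ at (-5,-2), heading south
t=2 straight(4) ⇒ at (-5,-6), heading south
all 9 alternatives checked — unique.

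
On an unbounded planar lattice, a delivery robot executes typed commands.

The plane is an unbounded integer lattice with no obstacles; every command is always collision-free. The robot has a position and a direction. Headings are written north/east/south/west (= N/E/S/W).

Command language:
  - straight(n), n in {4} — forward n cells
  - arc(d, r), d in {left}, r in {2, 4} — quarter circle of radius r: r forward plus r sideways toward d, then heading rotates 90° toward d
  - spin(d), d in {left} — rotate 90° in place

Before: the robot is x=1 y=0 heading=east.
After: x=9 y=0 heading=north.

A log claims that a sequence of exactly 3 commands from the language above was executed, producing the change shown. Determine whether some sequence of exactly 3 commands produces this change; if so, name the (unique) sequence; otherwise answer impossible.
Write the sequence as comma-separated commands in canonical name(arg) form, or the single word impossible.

key: order matters: swapping straight(4) and spin(left) lands elsewhere
begin: x=1 y=0 heading=east
t=1 straight(4) ⇒ x=5 y=0 heading=east
t=2 straight(4) ⇒ x=9 y=0 heading=east
t=3 spin(left) ⇒ x=9 y=0 heading=north
uniquely the one of 64 3-step routes that fits.

straight(4), straight(4), spin(left)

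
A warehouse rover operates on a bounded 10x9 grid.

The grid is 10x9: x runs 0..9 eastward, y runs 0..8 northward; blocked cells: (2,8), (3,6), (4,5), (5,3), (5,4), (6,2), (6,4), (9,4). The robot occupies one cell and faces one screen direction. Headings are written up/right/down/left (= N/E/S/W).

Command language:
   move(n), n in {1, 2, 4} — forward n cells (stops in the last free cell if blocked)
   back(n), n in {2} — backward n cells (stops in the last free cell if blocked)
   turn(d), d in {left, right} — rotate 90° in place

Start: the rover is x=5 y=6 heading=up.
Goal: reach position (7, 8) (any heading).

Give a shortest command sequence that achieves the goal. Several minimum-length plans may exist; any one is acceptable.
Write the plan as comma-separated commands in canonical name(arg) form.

initial: x=5 y=6 heading=up
[1] after move(4): x=5 y=8 heading=up
[2] after turn(left): x=5 y=8 heading=left
[3] after back(2): x=7 y=8 heading=left
shorter routes all fall short; 3 is best.

move(4), turn(left), back(2)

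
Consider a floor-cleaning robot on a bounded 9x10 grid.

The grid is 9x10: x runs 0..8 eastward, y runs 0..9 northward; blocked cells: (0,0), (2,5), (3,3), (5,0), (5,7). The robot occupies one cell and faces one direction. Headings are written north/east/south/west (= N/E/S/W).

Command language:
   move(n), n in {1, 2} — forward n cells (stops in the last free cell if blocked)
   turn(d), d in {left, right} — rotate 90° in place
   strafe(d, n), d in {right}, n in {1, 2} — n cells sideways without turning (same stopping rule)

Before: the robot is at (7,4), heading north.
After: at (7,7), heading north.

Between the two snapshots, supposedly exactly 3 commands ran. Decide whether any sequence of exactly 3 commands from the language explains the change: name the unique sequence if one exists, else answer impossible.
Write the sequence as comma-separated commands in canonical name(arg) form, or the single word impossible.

key: still facing N at the end — nothing in the sequence rotates
begin: at (7,4), heading north
1. move(1) → at (7,5), heading north
2. move(1) → at (7,6), heading north
3. move(1) → at (7,7), heading north
no rival 3-sequence matches.

move(1), move(1), move(1)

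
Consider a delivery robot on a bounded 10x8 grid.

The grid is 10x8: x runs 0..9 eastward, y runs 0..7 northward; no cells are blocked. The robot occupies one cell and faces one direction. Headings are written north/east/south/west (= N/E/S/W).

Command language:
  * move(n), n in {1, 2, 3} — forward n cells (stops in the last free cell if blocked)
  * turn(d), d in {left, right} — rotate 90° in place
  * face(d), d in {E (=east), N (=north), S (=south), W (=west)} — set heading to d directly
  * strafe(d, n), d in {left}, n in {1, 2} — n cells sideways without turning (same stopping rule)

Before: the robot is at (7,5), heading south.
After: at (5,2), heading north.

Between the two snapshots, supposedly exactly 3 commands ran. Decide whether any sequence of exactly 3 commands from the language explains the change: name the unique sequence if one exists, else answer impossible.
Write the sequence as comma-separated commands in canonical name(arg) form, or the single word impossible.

key: position moved to (5,2) AND the heading swung to N — translation plus rotation needed
from: at (7,5), heading south
[1] after move(3): at (7,2), heading south
[2] after face(N): at (7,2), heading north
[3] after strafe(left, 2): at (5,2), heading north
all 1331 alternatives checked — unique.

move(3), face(N), strafe(left, 2)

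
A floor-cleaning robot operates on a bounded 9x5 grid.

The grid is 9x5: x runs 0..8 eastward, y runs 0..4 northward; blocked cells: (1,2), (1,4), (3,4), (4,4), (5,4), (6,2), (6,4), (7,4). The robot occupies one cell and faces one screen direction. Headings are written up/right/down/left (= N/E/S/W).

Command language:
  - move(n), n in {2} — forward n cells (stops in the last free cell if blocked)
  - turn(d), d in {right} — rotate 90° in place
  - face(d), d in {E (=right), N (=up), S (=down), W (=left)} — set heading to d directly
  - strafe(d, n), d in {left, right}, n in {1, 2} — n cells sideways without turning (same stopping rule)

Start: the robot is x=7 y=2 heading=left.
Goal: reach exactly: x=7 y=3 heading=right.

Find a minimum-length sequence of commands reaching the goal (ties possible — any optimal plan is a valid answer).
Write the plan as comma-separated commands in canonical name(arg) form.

face(E), strafe(left, 1)

from: x=7 y=2 heading=left
t=1 face(E) ⇒ x=7 y=2 heading=right
t=2 strafe(left, 1) ⇒ x=7 y=3 heading=right
minimal: 2 command(s), checked below 2.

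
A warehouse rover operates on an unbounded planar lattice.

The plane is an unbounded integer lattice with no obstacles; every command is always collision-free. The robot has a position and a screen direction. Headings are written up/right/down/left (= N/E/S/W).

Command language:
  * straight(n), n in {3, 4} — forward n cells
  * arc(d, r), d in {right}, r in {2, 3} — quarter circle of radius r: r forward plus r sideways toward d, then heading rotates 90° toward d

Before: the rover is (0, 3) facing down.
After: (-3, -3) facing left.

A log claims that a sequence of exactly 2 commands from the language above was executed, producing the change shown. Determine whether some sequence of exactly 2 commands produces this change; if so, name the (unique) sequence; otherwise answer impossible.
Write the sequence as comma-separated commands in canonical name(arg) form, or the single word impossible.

key: order matters: swapping straight(3) and arc(right, 3) lands elsewhere
begin: (0, 3) facing down
t=1 straight(3) ⇒ (0, 0) facing down
t=2 arc(right, 3) ⇒ (-3, -3) facing left
no other 2-command option fits: unique.

straight(3), arc(right, 3)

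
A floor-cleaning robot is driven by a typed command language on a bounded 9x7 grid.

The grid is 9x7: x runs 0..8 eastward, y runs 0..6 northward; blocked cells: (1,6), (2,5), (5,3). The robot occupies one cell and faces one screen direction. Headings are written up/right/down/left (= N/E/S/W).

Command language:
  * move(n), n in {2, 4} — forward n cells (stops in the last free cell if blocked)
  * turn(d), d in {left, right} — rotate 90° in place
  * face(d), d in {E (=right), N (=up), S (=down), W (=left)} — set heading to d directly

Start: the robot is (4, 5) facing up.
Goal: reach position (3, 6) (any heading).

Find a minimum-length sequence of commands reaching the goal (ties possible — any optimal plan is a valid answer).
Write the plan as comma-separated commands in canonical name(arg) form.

turn(left), move(2), face(N), move(2)

initial: (4, 5) facing up
1. turn(left) → (4, 5) facing left
2. move(2) → (3, 5) facing left
3. face(N) → (3, 5) facing up
4. move(2) → (3, 6) facing up
shorter routes all fall short; 4 is best.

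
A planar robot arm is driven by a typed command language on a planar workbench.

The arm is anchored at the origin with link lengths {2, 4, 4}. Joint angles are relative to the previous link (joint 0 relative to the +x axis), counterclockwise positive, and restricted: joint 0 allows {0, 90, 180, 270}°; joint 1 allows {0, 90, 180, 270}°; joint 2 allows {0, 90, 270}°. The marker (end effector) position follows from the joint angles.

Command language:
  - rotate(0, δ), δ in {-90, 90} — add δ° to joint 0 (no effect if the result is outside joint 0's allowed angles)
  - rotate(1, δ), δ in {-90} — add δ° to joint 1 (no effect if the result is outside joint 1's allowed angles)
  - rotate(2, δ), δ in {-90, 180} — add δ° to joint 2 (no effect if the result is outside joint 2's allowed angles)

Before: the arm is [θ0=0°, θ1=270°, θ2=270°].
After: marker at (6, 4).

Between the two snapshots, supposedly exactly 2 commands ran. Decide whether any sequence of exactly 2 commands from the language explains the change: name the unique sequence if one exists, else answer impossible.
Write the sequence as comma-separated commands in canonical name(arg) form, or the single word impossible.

rotate(1, -90), rotate(1, -90)

initial: [θ0=0°, θ1=270°, θ2=270°]
[1] after rotate(1, -90): [θ0=0°, θ1=180°, θ2=270°]
[2] after rotate(1, -90): [θ0=0°, θ1=90°, θ2=270°]
no rival 2-sequence matches.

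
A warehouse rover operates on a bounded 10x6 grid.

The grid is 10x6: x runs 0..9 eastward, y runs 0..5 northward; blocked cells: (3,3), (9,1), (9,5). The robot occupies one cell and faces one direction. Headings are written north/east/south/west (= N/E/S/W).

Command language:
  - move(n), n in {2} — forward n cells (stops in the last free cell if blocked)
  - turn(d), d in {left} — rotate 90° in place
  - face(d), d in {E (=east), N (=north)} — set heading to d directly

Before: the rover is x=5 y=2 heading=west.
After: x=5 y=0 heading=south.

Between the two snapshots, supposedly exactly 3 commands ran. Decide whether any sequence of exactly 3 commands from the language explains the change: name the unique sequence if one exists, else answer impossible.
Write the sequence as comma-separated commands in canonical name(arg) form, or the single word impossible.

key: the second move(2) runs into the grid edge before its full distance
from: x=5 y=2 heading=west
step 1 (turn(left)): x=5 y=2 heading=south
step 2 (move(2)): x=5 y=0 heading=south
step 3 (move(2)): x=5 y=0 heading=south
no rival 3-sequence matches.

turn(left), move(2), move(2)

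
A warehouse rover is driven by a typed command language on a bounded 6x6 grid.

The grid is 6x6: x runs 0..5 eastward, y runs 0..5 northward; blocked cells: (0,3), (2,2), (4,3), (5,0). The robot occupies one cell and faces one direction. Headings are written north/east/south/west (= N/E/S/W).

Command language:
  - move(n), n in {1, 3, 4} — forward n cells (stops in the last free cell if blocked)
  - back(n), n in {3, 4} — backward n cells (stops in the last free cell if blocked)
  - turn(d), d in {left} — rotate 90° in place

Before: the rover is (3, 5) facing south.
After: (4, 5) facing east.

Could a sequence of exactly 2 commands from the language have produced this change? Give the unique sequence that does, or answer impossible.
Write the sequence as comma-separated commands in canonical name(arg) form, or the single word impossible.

key: order matters: swapping turn(left) and move(1) lands elsewhere
from: (3, 5) facing south
1. turn(left) → (3, 5) facing east
2. move(1) → (4, 5) facing east
all 36 alternatives checked — unique.

turn(left), move(1)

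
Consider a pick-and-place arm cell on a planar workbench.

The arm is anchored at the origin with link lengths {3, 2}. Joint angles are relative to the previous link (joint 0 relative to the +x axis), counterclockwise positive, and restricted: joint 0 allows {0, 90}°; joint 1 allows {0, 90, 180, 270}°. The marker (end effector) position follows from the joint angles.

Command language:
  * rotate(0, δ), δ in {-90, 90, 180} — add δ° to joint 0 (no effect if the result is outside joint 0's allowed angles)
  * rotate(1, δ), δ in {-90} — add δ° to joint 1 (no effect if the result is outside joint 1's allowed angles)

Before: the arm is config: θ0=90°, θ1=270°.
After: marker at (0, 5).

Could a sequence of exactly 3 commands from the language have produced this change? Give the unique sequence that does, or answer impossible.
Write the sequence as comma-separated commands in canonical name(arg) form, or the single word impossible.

from: config: θ0=90°, θ1=270°
1. rotate(1, -90) → config: θ0=90°, θ1=180°
2. rotate(1, -90) → config: θ0=90°, θ1=90°
3. rotate(1, -90) → config: θ0=90°, θ1=0°
no other 3-command option fits: unique.

rotate(1, -90), rotate(1, -90), rotate(1, -90)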